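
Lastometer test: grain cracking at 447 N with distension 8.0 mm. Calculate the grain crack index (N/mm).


55.9 N/mm


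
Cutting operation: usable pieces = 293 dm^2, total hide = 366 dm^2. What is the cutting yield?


80.1%

Yield = usable / total x 100
Yield = 293 / 366 x 100 = 80.1%


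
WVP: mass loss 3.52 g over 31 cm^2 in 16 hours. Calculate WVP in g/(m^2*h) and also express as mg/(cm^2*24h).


WVP = 70.97 g/(m^2*h)
Daily rate = 170.32 mg/(cm^2*24h)


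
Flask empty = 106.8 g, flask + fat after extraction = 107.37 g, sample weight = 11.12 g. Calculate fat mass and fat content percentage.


Fat mass = 107.37 - 106.8 = 0.57 g
Fat% = 0.57 / 11.12 x 100 = 5.1%


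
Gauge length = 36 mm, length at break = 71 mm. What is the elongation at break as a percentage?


97.2%

Extension = 71 - 36 = 35 mm
Elongation = 35 / 36 x 100 = 97.2%


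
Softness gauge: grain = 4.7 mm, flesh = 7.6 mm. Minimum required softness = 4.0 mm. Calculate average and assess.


Average = (4.7 + 7.6) / 2 = 6.15 mm
Minimum = 4.0 mm
Meets requirement: Yes


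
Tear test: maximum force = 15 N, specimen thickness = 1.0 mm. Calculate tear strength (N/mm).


Tear strength = force / thickness
Tear = 15 / 1.0 = 15.0 N/mm


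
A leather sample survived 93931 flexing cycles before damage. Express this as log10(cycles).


4.97

log10(93931) = 4.97


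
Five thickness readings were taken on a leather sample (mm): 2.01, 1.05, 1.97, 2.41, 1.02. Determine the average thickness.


Sum = 2.01 + 1.05 + 1.97 + 2.41 + 1.02 = 8.46
Average = 8.46 / 5 = 1.69 mm


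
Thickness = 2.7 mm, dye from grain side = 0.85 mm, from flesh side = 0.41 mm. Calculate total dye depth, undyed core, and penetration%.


Total dyed = 1.26 mm
Undyed core = 1.44 mm
Penetration = 46.7%

Total dyed = 0.85 + 0.41 = 1.26 mm
Undyed core = 2.7 - 1.26 = 1.44 mm
Penetration = 1.26 / 2.7 x 100 = 46.7%


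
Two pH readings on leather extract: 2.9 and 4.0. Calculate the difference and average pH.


Difference = |2.9 - 4.0| = 1.1
Average = (2.9 + 4.0) / 2 = 3.45


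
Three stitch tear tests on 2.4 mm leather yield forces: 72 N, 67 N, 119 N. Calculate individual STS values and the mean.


STS1 = 30.0 N/mm
STS2 = 27.9 N/mm
STS3 = 49.6 N/mm
Mean = 35.8 N/mm

STS1 = 72 / 2.4 = 30.0 N/mm
STS2 = 67 / 2.4 = 27.9 N/mm
STS3 = 119 / 2.4 = 49.6 N/mm
Mean = (30.0 + 27.9 + 49.6) / 3 = 35.8 N/mm


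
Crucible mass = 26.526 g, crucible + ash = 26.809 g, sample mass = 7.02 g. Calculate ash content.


Ash mass = 26.809 - 26.526 = 0.283 g
Ash% = 0.283 / 7.02 x 100 = 4.03%


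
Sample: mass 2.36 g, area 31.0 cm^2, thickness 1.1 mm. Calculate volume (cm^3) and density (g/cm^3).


Thickness in cm = 1.1 / 10 = 0.11 cm
Volume = 31.0 x 0.11 = 3.410 cm^3
Density = 2.36 / 3.410 = 0.692 g/cm^3


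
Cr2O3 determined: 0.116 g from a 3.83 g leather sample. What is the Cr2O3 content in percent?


Cr2O3% = 0.116 / 3.83 x 100
Cr2O3% = 3.03%


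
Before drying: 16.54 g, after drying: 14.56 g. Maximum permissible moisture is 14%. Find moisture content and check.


Moisture content = 12.0%
Acceptable: Yes

MC = (16.54 - 14.56) / 16.54 x 100 = 12.0%
Maximum: 14%
Acceptable: Yes


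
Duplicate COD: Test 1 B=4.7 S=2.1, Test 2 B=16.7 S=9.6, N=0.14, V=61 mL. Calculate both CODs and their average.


COD1 = (4.7 - 2.1) x 0.14 x 8000 / 61 = 47.7 mg/L
COD2 = (16.7 - 9.6) x 0.14 x 8000 / 61 = 130.4 mg/L
Average = (47.7 + 130.4) / 2 = 89.1 mg/L


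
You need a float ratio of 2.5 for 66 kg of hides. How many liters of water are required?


Water = hide weight x target ratio
Water = 66 x 2.5 = 165.0 L


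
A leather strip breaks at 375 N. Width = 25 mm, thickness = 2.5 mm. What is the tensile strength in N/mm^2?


Cross-sectional area = 25 x 2.5 = 62.5 mm^2
Tensile strength = 375 / 62.5 = 6.00 N/mm^2


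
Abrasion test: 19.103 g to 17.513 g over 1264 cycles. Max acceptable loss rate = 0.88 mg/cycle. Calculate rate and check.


Loss = 19.103 - 17.513 = 1.590 g
Rate = 1.590 g / 1264 cycles x 1000 = 1.258 mg/cycle
Max = 0.88 mg/cycle
Passes: No


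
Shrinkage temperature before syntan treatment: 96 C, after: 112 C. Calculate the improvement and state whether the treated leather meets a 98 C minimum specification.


Improvement = 112 - 96 = 16 C
Spec check: 112 C >= 98 C? Yes


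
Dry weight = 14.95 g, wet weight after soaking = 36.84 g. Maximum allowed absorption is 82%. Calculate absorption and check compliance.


WA = (36.84 - 14.95) / 14.95 x 100 = 146.4%
Maximum allowed: 82%
Compliant: No


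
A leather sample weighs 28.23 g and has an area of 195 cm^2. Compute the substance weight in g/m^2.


Substance weight = mass / area x 10000
SW = 28.23 / 195 x 10000
SW = 1447.7 g/m^2


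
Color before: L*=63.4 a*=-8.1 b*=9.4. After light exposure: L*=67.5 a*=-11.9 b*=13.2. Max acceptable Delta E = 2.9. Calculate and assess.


dL = 4.1, da = -3.8, db = 3.8
dE = sqrt((4.1)^2 + (-3.8)^2 + (3.8)^2) = 6.76
Max = 2.9
Passes: No


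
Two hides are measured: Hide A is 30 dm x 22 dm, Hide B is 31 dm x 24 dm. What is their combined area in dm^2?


1404 dm^2

Hide A area = 30 x 22 = 660 dm^2
Hide B area = 31 x 24 = 744 dm^2
Total = 660 + 744 = 1404 dm^2


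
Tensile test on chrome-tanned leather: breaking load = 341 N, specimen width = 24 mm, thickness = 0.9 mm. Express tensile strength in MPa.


Cross-section = 24 x 0.9 = 21.6 mm^2
TS = 341 / 21.6 = 15.79 MPa
(1 N/mm^2 = 1 MPa)


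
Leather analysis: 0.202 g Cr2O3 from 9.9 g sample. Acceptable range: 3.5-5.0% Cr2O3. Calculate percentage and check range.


Cr2O3% = 0.202 / 9.9 x 100 = 2.04%
Acceptable range: 3.5 to 5.0%
Within range: No


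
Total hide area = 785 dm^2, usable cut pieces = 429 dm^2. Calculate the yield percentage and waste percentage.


Yield = 54.6%
Waste = 45.4%

Yield = 429 / 785 x 100 = 54.6%
Waste = 785 - 429 = 356 dm^2
Waste% = 100 - 54.6 = 45.4%


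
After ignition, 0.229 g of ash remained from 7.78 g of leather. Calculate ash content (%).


Ash% = 0.229 / 7.78 x 100
Ash% = 2.94%


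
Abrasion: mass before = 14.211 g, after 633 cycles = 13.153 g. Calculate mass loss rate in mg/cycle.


1.671 mg/cycle

Mass loss = 14.211 - 13.153 = 1.058 g
Rate = 1.058 / 633 x 1000 = 1.671 mg/cycle


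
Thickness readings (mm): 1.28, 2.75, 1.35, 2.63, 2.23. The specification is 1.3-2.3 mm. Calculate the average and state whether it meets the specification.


Sum = 10.24
Average = 10.24 / 5 = 2.05 mm
Specification range: 1.3 to 2.3 mm
Within spec: Yes


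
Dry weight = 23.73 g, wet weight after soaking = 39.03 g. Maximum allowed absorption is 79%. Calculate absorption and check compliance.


WA = (39.03 - 23.73) / 23.73 x 100 = 64.5%
Maximum allowed: 79%
Compliant: Yes


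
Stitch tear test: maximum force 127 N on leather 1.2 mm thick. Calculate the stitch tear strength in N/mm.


Stitch tear strength = force / thickness
STS = 127 / 1.2 = 105.8 N/mm


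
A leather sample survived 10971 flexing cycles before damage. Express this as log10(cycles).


4.04

log10(10971) = 4.04


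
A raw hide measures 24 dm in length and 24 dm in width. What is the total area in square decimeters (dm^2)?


Area = length x width
Area = 24 x 24 = 576 dm^2


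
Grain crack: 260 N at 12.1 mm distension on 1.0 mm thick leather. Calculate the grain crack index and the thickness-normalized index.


Crack index = 21.5 N/mm
Normalized index = 21.5 N/mm per mm

Crack index = 260 / 12.1 = 21.5 N/mm
Normalized = 21.5 / 1.0 = 21.5 N/mm per mm


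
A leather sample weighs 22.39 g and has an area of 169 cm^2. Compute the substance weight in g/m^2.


1324.9 g/m^2


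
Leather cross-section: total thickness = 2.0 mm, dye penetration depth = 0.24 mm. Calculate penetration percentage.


Penetration% = 0.24 / 2.0 x 100
Penetration = 12.0%


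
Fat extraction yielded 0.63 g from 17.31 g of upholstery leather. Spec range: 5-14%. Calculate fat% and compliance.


Fat% = 0.63 / 17.31 x 100 = 3.6%
Spec range: 5-14%
Compliant: No


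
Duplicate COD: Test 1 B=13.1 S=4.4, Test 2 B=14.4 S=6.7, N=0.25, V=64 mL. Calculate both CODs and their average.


COD1 = 271.9 mg/L
COD2 = 240.6 mg/L
Average = 256.3 mg/L


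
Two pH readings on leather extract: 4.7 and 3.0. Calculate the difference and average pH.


Difference = 1.7
Average pH = 3.85


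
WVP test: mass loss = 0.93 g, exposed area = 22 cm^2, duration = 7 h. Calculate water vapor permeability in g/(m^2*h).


WVP = mass_loss / (area x time) x 10000
WVP = 0.93 / (22 x 7) x 10000
WVP = 0.93 / 154 x 10000 = 60.39 g/(m^2*h)


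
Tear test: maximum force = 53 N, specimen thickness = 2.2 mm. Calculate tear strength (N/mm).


24.1 N/mm

Tear strength = force / thickness
Tear = 53 / 2.2 = 24.1 N/mm


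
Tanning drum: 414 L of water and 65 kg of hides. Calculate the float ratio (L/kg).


Float ratio = water / hide weight
Ratio = 414 / 65 = 6.4


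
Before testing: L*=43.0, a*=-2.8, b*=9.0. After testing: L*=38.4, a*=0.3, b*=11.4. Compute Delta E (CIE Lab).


dL = 38.4 - 43.0 = -4.6
da = 0.3 - (-2.8) = 3.1
db = 11.4 - 9.0 = 2.4
dE = sqrt((-4.6)^2 + (3.1)^2 + (2.4)^2) = 6.04


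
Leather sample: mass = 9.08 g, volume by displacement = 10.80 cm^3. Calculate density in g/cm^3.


Density = mass / volume
Density = 9.08 / 10.80 = 0.841 g/cm^3


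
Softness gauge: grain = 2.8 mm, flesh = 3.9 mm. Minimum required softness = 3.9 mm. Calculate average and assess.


Average = (2.8 + 3.9) / 2 = 3.35 mm
Minimum = 3.9 mm
Meets requirement: No


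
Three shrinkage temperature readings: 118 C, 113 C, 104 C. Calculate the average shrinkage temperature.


111.7 C

Average = (118 + 113 + 104) / 3
Average = 335 / 3 = 111.7 C


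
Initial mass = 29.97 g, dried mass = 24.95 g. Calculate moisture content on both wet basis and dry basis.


Wet basis = 16.8%
Dry basis = 20.1%


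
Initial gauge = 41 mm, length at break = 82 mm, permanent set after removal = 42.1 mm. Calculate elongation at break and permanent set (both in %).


Elongation at break = 100.0%
Permanent set = 2.7%


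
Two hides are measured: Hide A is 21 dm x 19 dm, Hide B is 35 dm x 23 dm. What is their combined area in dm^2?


Hide A area = 21 x 19 = 399 dm^2
Hide B area = 35 x 23 = 805 dm^2
Total = 399 + 805 = 1204 dm^2


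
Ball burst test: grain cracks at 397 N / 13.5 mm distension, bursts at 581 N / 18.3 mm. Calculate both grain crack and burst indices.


Crack index = 397 / 13.5 = 29.4 N/mm
Burst index = 581 / 18.3 = 31.7 N/mm


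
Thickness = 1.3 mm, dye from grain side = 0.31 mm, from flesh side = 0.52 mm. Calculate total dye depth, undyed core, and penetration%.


Total dyed = 0.83 mm
Undyed core = 0.47 mm
Penetration = 63.8%

Total dyed = 0.31 + 0.52 = 0.83 mm
Undyed core = 1.3 - 0.83 = 0.47 mm
Penetration = 0.83 / 1.3 x 100 = 63.8%


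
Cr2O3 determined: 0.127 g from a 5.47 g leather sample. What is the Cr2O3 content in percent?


Cr2O3% = 0.127 / 5.47 x 100
Cr2O3% = 2.32%


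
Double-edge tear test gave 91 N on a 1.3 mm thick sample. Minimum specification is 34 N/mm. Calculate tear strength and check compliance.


Tear strength = 91 / 1.3 = 70.0 N/mm
Required minimum = 34 N/mm
Compliant: Yes


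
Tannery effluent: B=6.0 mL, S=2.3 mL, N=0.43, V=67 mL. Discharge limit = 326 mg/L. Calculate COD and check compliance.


COD = 190.0 mg/L
Compliant: Yes

COD = (6.0 - 2.3) x 0.43 x 8000 / 67 = 190.0 mg/L
Limit: 326 mg/L
Compliant: Yes


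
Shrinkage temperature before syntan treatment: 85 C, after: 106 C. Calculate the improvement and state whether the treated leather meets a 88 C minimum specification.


Improvement = 106 - 85 = 21 C
Spec check: 106 C >= 88 C? Yes


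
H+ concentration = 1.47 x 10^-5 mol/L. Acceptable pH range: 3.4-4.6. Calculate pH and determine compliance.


pH = 4.83
Compliant: No


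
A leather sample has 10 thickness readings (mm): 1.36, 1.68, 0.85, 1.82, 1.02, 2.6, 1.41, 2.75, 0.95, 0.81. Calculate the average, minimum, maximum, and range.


Average = 1.53 mm
Min = 0.81 mm
Max = 2.75 mm
Range = 1.94 mm

Sum = 15.25
Average = 15.25 / 10 = 1.53 mm
Minimum = 0.81 mm
Maximum = 2.75 mm
Range = 2.75 - 0.81 = 1.94 mm


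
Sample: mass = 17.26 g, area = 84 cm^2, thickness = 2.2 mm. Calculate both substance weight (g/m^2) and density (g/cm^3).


SW = 17.26 / 84 x 10000 = 2054.8 g/m^2
Volume = 84 x 2.2 / 10 = 18.48 cm^3
Density = 17.26 / 18.48 = 0.934 g/cm^3


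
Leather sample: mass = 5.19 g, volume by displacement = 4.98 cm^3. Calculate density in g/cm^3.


1.042 g/cm^3

Density = mass / volume
Density = 5.19 / 4.98 = 1.042 g/cm^3


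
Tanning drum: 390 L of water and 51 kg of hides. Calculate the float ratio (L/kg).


Float ratio = water / hide weight
Ratio = 390 / 51 = 7.6


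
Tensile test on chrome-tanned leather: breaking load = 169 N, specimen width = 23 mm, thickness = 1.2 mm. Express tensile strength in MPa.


Cross-section = 23 x 1.2 = 27.6 mm^2
TS = 169 / 27.6 = 6.12 MPa
(1 N/mm^2 = 1 MPa)


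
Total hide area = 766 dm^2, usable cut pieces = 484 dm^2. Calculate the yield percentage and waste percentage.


Yield = 484 / 766 x 100 = 63.2%
Waste = 766 - 484 = 282 dm^2
Waste% = 100 - 63.2 = 36.8%


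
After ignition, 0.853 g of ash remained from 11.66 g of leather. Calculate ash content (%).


Ash% = 0.853 / 11.66 x 100
Ash% = 7.32%


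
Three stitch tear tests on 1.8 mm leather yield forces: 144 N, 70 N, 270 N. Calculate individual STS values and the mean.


STS1 = 80.0 N/mm
STS2 = 38.9 N/mm
STS3 = 150.0 N/mm
Mean = 89.6 N/mm

STS1 = 144 / 1.8 = 80.0 N/mm
STS2 = 70 / 1.8 = 38.9 N/mm
STS3 = 270 / 1.8 = 150.0 N/mm
Mean = (80.0 + 38.9 + 150.0) / 3 = 89.6 N/mm


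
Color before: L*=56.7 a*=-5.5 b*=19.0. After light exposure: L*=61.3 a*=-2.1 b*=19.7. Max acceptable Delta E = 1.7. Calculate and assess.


Delta E = 5.76
Passes: No


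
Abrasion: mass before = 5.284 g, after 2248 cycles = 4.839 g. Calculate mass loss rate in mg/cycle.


Mass loss = 5.284 - 4.839 = 0.445 g
Rate = 0.445 / 2248 x 1000 = 0.198 mg/cycle


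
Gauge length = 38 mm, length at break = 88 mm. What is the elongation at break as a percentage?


131.6%


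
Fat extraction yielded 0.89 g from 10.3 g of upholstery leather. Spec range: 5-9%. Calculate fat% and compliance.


Fat content = 8.6%
Compliant: Yes


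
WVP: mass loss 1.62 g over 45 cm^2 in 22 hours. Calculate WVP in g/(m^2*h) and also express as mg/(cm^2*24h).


WVP = 1.62 / (45 x 22) x 10000 = 16.36 g/(m^2*h)
Mass loss in mg = 1.62 x 1000 = 1620 mg
Per cm^2 per 24h in mg: 1620 x 24 / (45 x 22) = 38880 / 990 = 39.27 mg/(cm^2*24h)


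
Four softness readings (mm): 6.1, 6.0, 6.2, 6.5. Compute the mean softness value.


Sum = 6.1 + 6.0 + 6.2 + 6.5
Mean = 24.8 / 4 = 6.20 mm


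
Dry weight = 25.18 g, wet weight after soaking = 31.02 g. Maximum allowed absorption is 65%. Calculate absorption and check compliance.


Absorption = 23.2%
Compliant: Yes


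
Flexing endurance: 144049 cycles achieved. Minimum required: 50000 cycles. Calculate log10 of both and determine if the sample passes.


Achieved: log10 = 5.16
Required: log10 = 4.70
Passes: Yes

log10(144049) = 5.16
log10(50000) = 4.70
Passes: Yes


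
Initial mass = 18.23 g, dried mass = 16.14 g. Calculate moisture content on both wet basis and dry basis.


Wet basis = 11.5%
Dry basis = 12.9%


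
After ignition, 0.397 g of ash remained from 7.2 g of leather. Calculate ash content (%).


5.51%


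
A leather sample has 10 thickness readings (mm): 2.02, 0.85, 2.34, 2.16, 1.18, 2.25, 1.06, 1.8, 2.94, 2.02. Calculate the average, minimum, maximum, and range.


Sum = 18.62
Average = 18.62 / 10 = 1.86 mm
Minimum = 0.85 mm
Maximum = 2.94 mm
Range = 2.94 - 0.85 = 2.09 mm


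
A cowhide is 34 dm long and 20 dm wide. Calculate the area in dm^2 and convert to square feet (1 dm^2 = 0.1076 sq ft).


680 dm^2
73.17 sq ft

Area = 34 x 20 = 680 dm^2
Conversion: 680 x 0.1076 = 73.17 sq ft


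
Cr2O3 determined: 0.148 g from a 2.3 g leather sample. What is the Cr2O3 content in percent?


Cr2O3% = 0.148 / 2.3 x 100
Cr2O3% = 6.43%


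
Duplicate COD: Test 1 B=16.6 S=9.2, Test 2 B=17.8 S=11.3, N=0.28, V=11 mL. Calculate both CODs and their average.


COD1 = (16.6 - 9.2) x 0.28 x 8000 / 11 = 1506.9 mg/L
COD2 = (17.8 - 11.3) x 0.28 x 8000 / 11 = 1323.6 mg/L
Average = (1506.9 + 1323.6) / 2 = 1415.3 mg/L


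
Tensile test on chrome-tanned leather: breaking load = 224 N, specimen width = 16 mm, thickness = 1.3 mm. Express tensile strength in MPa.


10.77 MPa

Cross-section = 16 x 1.3 = 20.8 mm^2
TS = 224 / 20.8 = 10.77 MPa
(1 N/mm^2 = 1 MPa)


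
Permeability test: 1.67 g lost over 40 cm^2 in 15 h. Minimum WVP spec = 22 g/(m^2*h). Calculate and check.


WVP = 27.83 g/(m^2*h)
Meets specification: Yes


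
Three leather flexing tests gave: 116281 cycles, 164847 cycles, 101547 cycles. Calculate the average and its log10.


Average = (116281 + 164847 + 101547) / 3 = 127558 cycles
log10(127558) = 5.11


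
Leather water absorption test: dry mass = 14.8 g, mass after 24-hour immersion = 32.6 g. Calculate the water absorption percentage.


120.3%


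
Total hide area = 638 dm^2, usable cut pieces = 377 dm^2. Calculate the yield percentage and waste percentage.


Yield = 377 / 638 x 100 = 59.1%
Waste = 638 - 377 = 261 dm^2
Waste% = 100 - 59.1 = 40.9%


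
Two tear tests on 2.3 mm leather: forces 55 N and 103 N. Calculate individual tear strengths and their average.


Tear 1 = 55 / 2.3 = 23.9 N/mm
Tear 2 = 103 / 2.3 = 44.8 N/mm
Average = (23.9 + 44.8) / 2 = 34.4 N/mm


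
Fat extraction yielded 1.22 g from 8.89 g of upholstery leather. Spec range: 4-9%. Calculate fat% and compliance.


Fat% = 1.22 / 8.89 x 100 = 13.7%
Spec range: 4-9%
Compliant: No


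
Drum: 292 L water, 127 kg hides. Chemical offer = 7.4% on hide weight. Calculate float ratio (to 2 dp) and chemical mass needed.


Float ratio = 2.30
Chemical needed = 9.398 kg

Float ratio = 292 / 127 = 2.30
Chemical = 127 x 7.4 / 100 = 9.398 kg


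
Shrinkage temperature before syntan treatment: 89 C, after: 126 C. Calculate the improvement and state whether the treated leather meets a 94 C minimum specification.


Improvement = 37 C
Meets 94 C spec: Yes

Improvement = 126 - 89 = 37 C
Spec check: 126 C >= 94 C? Yes


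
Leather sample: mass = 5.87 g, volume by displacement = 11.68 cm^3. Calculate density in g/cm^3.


Density = mass / volume
Density = 5.87 / 11.68 = 0.503 g/cm^3


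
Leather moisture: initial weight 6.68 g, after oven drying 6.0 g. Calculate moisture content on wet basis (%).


Moisture = 6.68 - 6.0 = 0.68 g
MC = 0.68 / 6.68 x 100 = 10.2%


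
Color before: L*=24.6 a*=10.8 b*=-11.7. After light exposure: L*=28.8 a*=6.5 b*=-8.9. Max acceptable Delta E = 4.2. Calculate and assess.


dL = 4.2, da = -4.3, db = 2.8
dE = sqrt((4.2)^2 + (-4.3)^2 + (2.8)^2) = 6.63
Max = 4.2
Passes: No


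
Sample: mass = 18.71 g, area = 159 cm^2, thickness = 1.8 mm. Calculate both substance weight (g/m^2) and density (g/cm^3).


SW = 18.71 / 159 x 10000 = 1176.7 g/m^2
Volume = 159 x 1.8 / 10 = 28.62 cm^3
Density = 18.71 / 28.62 = 0.654 g/cm^3


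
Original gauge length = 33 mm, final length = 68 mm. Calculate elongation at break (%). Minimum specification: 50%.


Extension = 68 - 33 = 35 mm
Elongation = 35 / 33 x 100 = 106.1%
Minimum required: 50%
Meets specification: Yes


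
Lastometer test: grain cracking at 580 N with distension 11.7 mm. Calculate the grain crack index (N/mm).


49.6 N/mm

Grain crack index = force / distension
Index = 580 / 11.7 = 49.6 N/mm


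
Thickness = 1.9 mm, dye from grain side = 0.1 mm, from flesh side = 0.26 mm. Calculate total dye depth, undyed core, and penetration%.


Total dyed = 0.36 mm
Undyed core = 1.54 mm
Penetration = 18.9%

Total dyed = 0.1 + 0.26 = 0.36 mm
Undyed core = 1.9 - 0.36 = 1.54 mm
Penetration = 0.36 / 1.9 x 100 = 18.9%


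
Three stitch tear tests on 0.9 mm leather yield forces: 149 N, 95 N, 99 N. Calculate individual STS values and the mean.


STS1 = 165.6 N/mm
STS2 = 105.6 N/mm
STS3 = 110.0 N/mm
Mean = 127.1 N/mm

STS1 = 149 / 0.9 = 165.6 N/mm
STS2 = 95 / 0.9 = 105.6 N/mm
STS3 = 99 / 0.9 = 110.0 N/mm
Mean = (165.6 + 105.6 + 110.0) / 3 = 127.1 N/mm


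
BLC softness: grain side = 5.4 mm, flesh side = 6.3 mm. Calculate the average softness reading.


Average = (5.4 + 6.3) / 2
Average = 5.85 mm


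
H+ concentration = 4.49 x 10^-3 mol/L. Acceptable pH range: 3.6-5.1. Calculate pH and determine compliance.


pH = -log10(4.49 x 10^-3) = 2.35
Range: 3.6 to 5.1
Compliant: No


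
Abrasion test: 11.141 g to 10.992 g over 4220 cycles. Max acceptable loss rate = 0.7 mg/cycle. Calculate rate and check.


Loss = 11.141 - 10.992 = 0.149 g
Rate = 0.149 g / 4220 cycles x 1000 = 0.035 mg/cycle
Max = 0.7 mg/cycle
Passes: Yes


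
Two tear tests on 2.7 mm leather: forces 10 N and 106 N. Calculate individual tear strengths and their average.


Tear 1 = 3.7 N/mm
Tear 2 = 39.3 N/mm
Average = 21.5 N/mm

Tear 1 = 10 / 2.7 = 3.7 N/mm
Tear 2 = 106 / 2.7 = 39.3 N/mm
Average = (3.7 + 39.3) / 2 = 21.5 N/mm


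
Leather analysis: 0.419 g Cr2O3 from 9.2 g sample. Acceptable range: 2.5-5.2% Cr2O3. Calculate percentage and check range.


Cr2O3% = 0.419 / 9.2 x 100 = 4.55%
Acceptable range: 2.5 to 5.2%
Within range: Yes


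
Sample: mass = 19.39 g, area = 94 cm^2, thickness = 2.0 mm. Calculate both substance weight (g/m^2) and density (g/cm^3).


Substance weight = 2062.8 g/m^2
Density = 1.031 g/cm^3

SW = 19.39 / 94 x 10000 = 2062.8 g/m^2
Volume = 94 x 2.0 / 10 = 18.80 cm^3
Density = 19.39 / 18.80 = 1.031 g/cm^3


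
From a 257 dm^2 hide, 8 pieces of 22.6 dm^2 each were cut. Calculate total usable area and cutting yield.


Total usable = 8 x 22.6 = 180.8 dm^2
Yield = 180.8 / 257 x 100 = 70.4%


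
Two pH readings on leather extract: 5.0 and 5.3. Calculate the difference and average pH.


Difference = |5.0 - 5.3| = 0.3
Average = (5.0 + 5.3) / 2 = 5.15


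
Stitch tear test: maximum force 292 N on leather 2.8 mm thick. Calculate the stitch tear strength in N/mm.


104.3 N/mm

Stitch tear strength = force / thickness
STS = 292 / 2.8 = 104.3 N/mm


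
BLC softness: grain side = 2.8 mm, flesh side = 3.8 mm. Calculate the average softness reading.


Average = (2.8 + 3.8) / 2
Average = 3.30 mm


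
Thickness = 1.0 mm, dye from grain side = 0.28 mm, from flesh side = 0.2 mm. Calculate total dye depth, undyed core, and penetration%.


Total dyed = 0.48 mm
Undyed core = 0.52 mm
Penetration = 48.0%

Total dyed = 0.28 + 0.2 = 0.48 mm
Undyed core = 1.0 - 0.48 = 0.52 mm
Penetration = 0.48 / 1.0 x 100 = 48.0%


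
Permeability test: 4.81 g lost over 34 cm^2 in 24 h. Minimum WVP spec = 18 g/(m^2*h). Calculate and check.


WVP = 58.95 g/(m^2*h)
Meets specification: Yes

WVP = 4.81 / (34 x 24) x 10000 = 58.95 g/(m^2*h)
Minimum: 18 g/(m^2*h)
Meets spec: Yes


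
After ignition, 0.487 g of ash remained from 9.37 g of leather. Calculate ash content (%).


Ash% = 0.487 / 9.37 x 100
Ash% = 5.20%


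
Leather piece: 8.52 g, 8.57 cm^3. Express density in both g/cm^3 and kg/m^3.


0.994 g/cm^3
994 kg/m^3


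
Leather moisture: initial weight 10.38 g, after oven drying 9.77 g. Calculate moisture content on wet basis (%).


Moisture = 10.38 - 9.77 = 0.61 g
MC = 0.61 / 10.38 x 100 = 5.9%


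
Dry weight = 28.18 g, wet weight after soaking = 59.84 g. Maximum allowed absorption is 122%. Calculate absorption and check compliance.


WA = (59.84 - 28.18) / 28.18 x 100 = 112.3%
Maximum allowed: 122%
Compliant: Yes


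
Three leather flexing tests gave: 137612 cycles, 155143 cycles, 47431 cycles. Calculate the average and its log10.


Average = (137612 + 155143 + 47431) / 3 = 113395 cycles
log10(113395) = 5.05


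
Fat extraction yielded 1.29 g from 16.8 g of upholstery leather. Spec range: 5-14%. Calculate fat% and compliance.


Fat content = 7.7%
Compliant: Yes

Fat% = 1.29 / 16.8 x 100 = 7.7%
Spec range: 5-14%
Compliant: Yes


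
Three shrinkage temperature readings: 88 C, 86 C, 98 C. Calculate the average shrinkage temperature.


90.7 C


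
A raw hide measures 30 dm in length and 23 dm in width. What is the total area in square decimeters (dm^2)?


Area = length x width
Area = 30 x 23 = 690 dm^2


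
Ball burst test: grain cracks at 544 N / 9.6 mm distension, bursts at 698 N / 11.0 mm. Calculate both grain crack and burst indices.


Crack index = 544 / 9.6 = 56.7 N/mm
Burst index = 698 / 11.0 = 63.5 N/mm


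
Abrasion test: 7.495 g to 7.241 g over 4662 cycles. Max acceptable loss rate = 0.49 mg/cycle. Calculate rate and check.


Rate = 0.054 mg/cycle
Passes: Yes

Loss = 7.495 - 7.241 = 0.254 g
Rate = 0.254 g / 4662 cycles x 1000 = 0.054 mg/cycle
Max = 0.49 mg/cycle
Passes: Yes


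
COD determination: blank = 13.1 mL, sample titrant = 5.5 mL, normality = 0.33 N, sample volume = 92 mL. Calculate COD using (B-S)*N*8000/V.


COD = (13.1 - 5.5) x 0.33 x 8000 / 92
COD = 7.6 x 0.33 x 8000 / 92
COD = 218.1 mg/L


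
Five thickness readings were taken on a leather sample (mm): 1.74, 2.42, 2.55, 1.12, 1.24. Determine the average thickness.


1.81 mm

Sum = 1.74 + 2.42 + 2.55 + 1.12 + 1.24 = 9.07
Average = 9.07 / 5 = 1.81 mm


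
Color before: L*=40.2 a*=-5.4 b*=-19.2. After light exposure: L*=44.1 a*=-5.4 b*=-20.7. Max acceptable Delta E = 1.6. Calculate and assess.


Delta E = 4.18
Passes: No

dL = 3.9, da = 0.0, db = -1.5
dE = sqrt((3.9)^2 + (0.0)^2 + (-1.5)^2) = 4.18
Max = 1.6
Passes: No


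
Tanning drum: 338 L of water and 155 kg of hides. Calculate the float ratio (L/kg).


Float ratio = water / hide weight
Ratio = 338 / 155 = 2.2


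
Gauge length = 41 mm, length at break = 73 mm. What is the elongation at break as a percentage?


78.0%


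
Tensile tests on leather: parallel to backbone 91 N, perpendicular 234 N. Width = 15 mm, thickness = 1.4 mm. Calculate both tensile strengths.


Parallel = 4.33 N/mm^2
Perpendicular = 11.14 N/mm^2

Area = 15 x 1.4 = 21.0 mm^2
TS (parallel) = 91 / 21.0 = 4.33 N/mm^2
TS (perpendicular) = 234 / 21.0 = 11.14 N/mm^2


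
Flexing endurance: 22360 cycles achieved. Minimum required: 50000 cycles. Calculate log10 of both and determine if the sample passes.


log10(22360) = 4.35
log10(50000) = 4.70
Passes: No


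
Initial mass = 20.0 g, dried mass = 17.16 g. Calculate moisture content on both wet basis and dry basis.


Moisture lost = 20.0 - 17.16 = 2.84 g
Wet basis MC = 2.84 / 20.0 x 100 = 14.2%
Dry basis MC = 2.84 / 17.16 x 100 = 16.6%


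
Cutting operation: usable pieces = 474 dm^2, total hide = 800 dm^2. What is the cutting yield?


Yield = usable / total x 100
Yield = 474 / 800 x 100 = 59.3%


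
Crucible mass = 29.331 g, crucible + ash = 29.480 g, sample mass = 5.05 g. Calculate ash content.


Ash mass = 0.149 g
Ash content = 2.95%

Ash mass = 29.480 - 29.331 = 0.149 g
Ash% = 0.149 / 5.05 x 100 = 2.95%


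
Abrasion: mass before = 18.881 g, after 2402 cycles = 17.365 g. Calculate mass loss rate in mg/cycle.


Mass loss = 18.881 - 17.365 = 1.516 g
Rate = 1.516 / 2402 x 1000 = 0.631 mg/cycle


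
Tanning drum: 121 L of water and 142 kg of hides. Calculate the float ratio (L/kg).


Float ratio = water / hide weight
Ratio = 121 / 142 = 0.9


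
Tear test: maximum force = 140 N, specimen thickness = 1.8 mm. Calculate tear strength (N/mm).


Tear strength = force / thickness
Tear = 140 / 1.8 = 77.8 N/mm


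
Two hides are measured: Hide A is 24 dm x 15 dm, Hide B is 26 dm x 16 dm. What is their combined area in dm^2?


Hide A area = 24 x 15 = 360 dm^2
Hide B area = 26 x 16 = 416 dm^2
Total = 360 + 416 = 776 dm^2


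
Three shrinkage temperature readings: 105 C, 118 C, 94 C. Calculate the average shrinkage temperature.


Average = (105 + 118 + 94) / 3
Average = 317 / 3 = 105.7 C


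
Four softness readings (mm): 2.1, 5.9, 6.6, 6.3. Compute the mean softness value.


5.23 mm

Sum = 2.1 + 5.9 + 6.6 + 6.3
Mean = 20.9 / 4 = 5.23 mm


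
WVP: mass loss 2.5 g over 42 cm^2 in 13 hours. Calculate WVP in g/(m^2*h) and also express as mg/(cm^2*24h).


WVP = 2.5 / (42 x 13) x 10000 = 45.79 g/(m^2*h)
Mass loss in mg = 2.5 x 1000 = 2500 mg
Per cm^2 per 24h in mg: 2500 x 24 / (42 x 13) = 60000 / 546 = 109.89 mg/(cm^2*24h)


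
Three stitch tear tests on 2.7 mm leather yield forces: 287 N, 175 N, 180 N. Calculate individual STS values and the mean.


STS1 = 106.3 N/mm
STS2 = 64.8 N/mm
STS3 = 66.7 N/mm
Mean = 79.3 N/mm

STS1 = 287 / 2.7 = 106.3 N/mm
STS2 = 175 / 2.7 = 64.8 N/mm
STS3 = 180 / 2.7 = 66.7 N/mm
Mean = (106.3 + 64.8 + 66.7) / 3 = 79.3 N/mm


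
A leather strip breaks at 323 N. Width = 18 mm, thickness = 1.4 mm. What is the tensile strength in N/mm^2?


12.82 N/mm^2

Cross-sectional area = 18 x 1.4 = 25.2 mm^2
Tensile strength = 323 / 25.2 = 12.82 N/mm^2


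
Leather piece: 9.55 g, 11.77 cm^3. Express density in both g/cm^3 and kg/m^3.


Density = 9.55 / 11.77 = 0.811 g/cm^3
Convert: 0.811 x 1000 = 811 kg/m^3


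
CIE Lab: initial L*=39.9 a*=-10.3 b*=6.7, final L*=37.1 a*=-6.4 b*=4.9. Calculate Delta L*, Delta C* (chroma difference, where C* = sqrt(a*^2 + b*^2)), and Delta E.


Delta L* = -2.8
Delta C* = -4.23
Delta E = 5.13


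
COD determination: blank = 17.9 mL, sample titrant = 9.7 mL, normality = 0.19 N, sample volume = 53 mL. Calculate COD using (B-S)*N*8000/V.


COD = (17.9 - 9.7) x 0.19 x 8000 / 53
COD = 8.2 x 0.19 x 8000 / 53
COD = 235.2 mg/L


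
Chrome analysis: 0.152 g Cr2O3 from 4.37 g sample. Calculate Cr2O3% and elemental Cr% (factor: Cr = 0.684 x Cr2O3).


Cr2O3 = 3.48%
Cr = 2.38%


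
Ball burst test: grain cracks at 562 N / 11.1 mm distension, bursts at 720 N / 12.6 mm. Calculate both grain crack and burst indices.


Crack index = 50.6 N/mm
Burst index = 57.1 N/mm

Crack index = 562 / 11.1 = 50.6 N/mm
Burst index = 720 / 12.6 = 57.1 N/mm


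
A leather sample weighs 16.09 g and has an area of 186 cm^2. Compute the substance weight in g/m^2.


865.1 g/m^2

Substance weight = mass / area x 10000
SW = 16.09 / 186 x 10000
SW = 865.1 g/m^2


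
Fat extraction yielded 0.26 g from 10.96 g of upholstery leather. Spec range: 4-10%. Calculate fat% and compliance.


Fat content = 2.4%
Compliant: No


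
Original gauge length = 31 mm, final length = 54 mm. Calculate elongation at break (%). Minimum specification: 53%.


Elongation = 74.2%
Meets spec: Yes

Extension = 54 - 31 = 23 mm
Elongation = 23 / 31 x 100 = 74.2%
Minimum required: 53%
Meets specification: Yes


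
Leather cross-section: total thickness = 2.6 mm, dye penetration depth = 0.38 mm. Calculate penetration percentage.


Penetration% = 0.38 / 2.6 x 100
Penetration = 14.6%


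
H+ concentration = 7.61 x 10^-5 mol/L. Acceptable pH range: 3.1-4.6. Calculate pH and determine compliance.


pH = -log10(7.61 x 10^-5) = 4.12
Range: 3.1 to 4.6
Compliant: Yes


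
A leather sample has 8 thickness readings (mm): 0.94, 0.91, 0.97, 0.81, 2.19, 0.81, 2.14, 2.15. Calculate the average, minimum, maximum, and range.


Average = 1.37 mm
Min = 0.81 mm
Max = 2.19 mm
Range = 1.38 mm

Sum = 10.92
Average = 10.92 / 8 = 1.37 mm
Minimum = 0.81 mm
Maximum = 2.19 mm
Range = 2.19 - 0.81 = 1.38 mm


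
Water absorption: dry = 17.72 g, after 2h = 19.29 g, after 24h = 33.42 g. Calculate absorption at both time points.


2h absorption = 8.9%
24h absorption = 88.6%

WA (2h) = (19.29 - 17.72) / 17.72 x 100 = 8.9%
WA (24h) = (33.42 - 17.72) / 17.72 x 100 = 88.6%


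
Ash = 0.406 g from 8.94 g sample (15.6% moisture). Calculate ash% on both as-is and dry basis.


As-is ash% = 0.406 / 8.94 x 100 = 4.54%
Dry mass = 8.94 x (100 - 15.6) / 100 = 7.54536 g
Dry-basis ash% = 0.406 / 7.54536 x 100 = 5.38%


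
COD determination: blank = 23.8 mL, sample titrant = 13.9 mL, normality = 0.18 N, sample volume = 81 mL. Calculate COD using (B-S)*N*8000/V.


176.0 mg/L

COD = (23.8 - 13.9) x 0.18 x 8000 / 81
COD = 9.9 x 0.18 x 8000 / 81
COD = 176.0 mg/L


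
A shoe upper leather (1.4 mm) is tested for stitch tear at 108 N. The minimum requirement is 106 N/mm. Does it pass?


STS = 77.1 N/mm
Passes: No

STS = 108 / 1.4 = 77.1 N/mm
Minimum required: 106 N/mm
Passes: No


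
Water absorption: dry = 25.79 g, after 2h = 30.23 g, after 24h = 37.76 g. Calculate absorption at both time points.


WA (2h) = (30.23 - 25.79) / 25.79 x 100 = 17.2%
WA (24h) = (37.76 - 25.79) / 25.79 x 100 = 46.4%


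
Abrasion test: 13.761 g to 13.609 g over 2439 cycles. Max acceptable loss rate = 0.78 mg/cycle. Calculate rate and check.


Loss = 13.761 - 13.609 = 0.152 g
Rate = 0.152 g / 2439 cycles x 1000 = 0.062 mg/cycle
Max = 0.78 mg/cycle
Passes: Yes


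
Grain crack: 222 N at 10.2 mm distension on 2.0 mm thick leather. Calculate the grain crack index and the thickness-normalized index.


Crack index = 21.8 N/mm
Normalized index = 10.9 N/mm per mm

Crack index = 222 / 10.2 = 21.8 N/mm
Normalized = 21.8 / 2.0 = 10.9 N/mm per mm


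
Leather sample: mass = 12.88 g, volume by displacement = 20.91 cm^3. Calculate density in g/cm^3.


Density = mass / volume
Density = 12.88 / 20.91 = 0.616 g/cm^3


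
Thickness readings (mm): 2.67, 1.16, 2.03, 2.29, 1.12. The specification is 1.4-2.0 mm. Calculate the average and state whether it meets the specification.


Average = 1.85 mm
Within specification: Yes


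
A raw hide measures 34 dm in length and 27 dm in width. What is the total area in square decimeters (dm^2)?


Area = length x width
Area = 34 x 27 = 918 dm^2


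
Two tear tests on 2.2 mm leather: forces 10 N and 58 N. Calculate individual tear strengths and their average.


Tear 1 = 4.5 N/mm
Tear 2 = 26.4 N/mm
Average = 15.5 N/mm


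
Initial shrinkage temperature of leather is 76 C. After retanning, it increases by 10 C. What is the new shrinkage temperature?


New Ts = 76 + 10 = 86 C


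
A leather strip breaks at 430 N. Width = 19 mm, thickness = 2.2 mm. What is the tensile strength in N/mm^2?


10.29 N/mm^2


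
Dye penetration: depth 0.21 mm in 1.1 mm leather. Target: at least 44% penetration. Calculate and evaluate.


Penetration = 19.1%
Meets target: No

Penetration = 0.21 / 1.1 x 100 = 19.1%
Target: 44%
Meets target: No


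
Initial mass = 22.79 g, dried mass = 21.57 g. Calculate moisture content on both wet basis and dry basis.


Moisture lost = 22.79 - 21.57 = 1.22 g
Wet basis MC = 1.22 / 22.79 x 100 = 5.4%
Dry basis MC = 1.22 / 21.57 x 100 = 5.7%


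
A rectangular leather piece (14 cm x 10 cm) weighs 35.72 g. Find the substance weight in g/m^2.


2551.4 g/m^2


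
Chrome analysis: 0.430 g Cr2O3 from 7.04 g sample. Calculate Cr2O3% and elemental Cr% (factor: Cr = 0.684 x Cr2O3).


Cr2O3 = 6.11%
Cr = 4.18%


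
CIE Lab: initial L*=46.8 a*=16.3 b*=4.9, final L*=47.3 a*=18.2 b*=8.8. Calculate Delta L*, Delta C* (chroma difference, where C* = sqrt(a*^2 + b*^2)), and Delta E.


Delta L* = 0.5
Delta C* = 3.20
Delta E = 4.37

Delta L* = 47.3 - 46.8 = 0.5
C1* = sqrt((16.3)^2 + (4.9)^2) = 17.021
C2* = sqrt((18.2)^2 + (8.8)^2) = 20.216
Delta C* = 20.216 - 17.021 = 3.20
Delta E = sqrt((0.5)^2 + (1.9)^2 + (3.9)^2) = 4.37


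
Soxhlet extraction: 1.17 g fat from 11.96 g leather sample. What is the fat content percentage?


Fat content = 1.17 / 11.96 x 100
Fat = 9.8%


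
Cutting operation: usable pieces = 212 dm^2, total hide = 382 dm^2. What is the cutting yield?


Yield = usable / total x 100
Yield = 212 / 382 x 100 = 55.5%


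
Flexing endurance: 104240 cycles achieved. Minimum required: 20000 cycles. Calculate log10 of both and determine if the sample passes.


Achieved: log10 = 5.02
Required: log10 = 4.30
Passes: Yes

log10(104240) = 5.02
log10(20000) = 4.30
Passes: Yes


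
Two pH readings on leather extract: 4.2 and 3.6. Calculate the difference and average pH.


Difference = |4.2 - 3.6| = 0.6
Average = (4.2 + 3.6) / 2 = 3.90


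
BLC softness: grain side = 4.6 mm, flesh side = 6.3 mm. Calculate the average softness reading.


Average = (4.6 + 6.3) / 2
Average = 5.45 mm


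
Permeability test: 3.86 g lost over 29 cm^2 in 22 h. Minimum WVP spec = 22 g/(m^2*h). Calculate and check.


WVP = 3.86 / (29 x 22) x 10000 = 60.50 g/(m^2*h)
Minimum: 22 g/(m^2*h)
Meets spec: Yes


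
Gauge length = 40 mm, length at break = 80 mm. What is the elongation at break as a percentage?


Extension = 80 - 40 = 40 mm
Elongation = 40 / 40 x 100 = 100.0%


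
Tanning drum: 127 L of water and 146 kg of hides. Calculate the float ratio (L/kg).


0.9

Float ratio = water / hide weight
Ratio = 127 / 146 = 0.9


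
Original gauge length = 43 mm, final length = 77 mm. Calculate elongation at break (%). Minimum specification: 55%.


Extension = 77 - 43 = 34 mm
Elongation = 34 / 43 x 100 = 79.1%
Minimum required: 55%
Meets specification: Yes


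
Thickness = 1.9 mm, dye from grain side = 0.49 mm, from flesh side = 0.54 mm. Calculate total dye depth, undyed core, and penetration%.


Total dyed = 1.03 mm
Undyed core = 0.87 mm
Penetration = 54.2%


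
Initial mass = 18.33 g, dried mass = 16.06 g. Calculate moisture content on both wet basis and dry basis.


Wet basis = 12.4%
Dry basis = 14.1%


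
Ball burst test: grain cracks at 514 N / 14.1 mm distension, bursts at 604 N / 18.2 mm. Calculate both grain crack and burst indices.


Crack index = 514 / 14.1 = 36.5 N/mm
Burst index = 604 / 18.2 = 33.2 N/mm


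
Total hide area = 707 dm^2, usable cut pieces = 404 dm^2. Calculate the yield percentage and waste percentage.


Yield = 57.1%
Waste = 42.9%

Yield = 404 / 707 x 100 = 57.1%
Waste = 707 - 404 = 303 dm^2
Waste% = 100 - 57.1 = 42.9%


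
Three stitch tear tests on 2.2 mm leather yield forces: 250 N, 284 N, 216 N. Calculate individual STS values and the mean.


STS1 = 113.6 N/mm
STS2 = 129.1 N/mm
STS3 = 98.2 N/mm
Mean = 113.6 N/mm

STS1 = 250 / 2.2 = 113.6 N/mm
STS2 = 284 / 2.2 = 129.1 N/mm
STS3 = 216 / 2.2 = 98.2 N/mm
Mean = (113.6 + 129.1 + 98.2) / 3 = 113.6 N/mm


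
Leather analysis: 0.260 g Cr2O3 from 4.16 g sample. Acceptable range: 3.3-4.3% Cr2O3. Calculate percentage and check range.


Cr2O3% = 0.260 / 4.16 x 100 = 6.25%
Acceptable range: 3.3 to 4.3%
Within range: No


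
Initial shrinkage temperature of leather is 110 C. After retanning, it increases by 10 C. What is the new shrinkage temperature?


New Ts = 110 + 10 = 120 C


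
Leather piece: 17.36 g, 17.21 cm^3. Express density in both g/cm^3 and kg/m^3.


Density = 17.36 / 17.21 = 1.009 g/cm^3
Convert: 1.009 x 1000 = 1009 kg/m^3


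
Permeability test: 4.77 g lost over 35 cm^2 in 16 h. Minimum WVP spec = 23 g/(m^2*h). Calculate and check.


WVP = 4.77 / (35 x 16) x 10000 = 85.18 g/(m^2*h)
Minimum: 23 g/(m^2*h)
Meets spec: Yes


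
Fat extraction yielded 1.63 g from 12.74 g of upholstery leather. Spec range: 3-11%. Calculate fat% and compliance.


Fat% = 1.63 / 12.74 x 100 = 12.8%
Spec range: 3-11%
Compliant: No


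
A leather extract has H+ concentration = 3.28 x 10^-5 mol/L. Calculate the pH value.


pH = 4.48


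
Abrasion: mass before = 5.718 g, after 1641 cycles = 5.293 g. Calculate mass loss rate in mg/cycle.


0.259 mg/cycle


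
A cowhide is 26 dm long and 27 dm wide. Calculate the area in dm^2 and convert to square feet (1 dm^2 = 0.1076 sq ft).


Area = 26 x 27 = 702 dm^2
Conversion: 702 x 0.1076 = 75.54 sq ft
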